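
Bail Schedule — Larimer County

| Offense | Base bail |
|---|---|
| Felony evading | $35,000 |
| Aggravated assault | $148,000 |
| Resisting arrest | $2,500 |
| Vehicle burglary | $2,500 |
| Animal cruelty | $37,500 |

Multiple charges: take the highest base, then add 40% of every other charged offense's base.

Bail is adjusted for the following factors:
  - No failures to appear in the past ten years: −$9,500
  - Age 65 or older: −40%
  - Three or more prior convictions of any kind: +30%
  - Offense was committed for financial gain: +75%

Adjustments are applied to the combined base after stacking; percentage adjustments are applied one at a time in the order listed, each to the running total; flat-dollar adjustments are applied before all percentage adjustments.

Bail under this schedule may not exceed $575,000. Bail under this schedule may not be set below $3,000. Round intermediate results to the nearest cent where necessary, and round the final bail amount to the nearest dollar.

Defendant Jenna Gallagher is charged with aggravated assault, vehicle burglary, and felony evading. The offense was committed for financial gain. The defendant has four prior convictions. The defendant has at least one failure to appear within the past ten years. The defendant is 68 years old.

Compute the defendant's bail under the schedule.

$222,495

Base amounts from the schedule: aggravated assault $148,000; vehicle burglary $2,500; felony evading $35,000.
Stacking rule: highest base plus 40% of each additional charge. Highest is aggravated assault at $148,000. Additional: $2,500 × 40% = $1,000; $35,000 × 40% = $14,000. Combined base = $148,000 + $15,000 = $163,000.
Age 65 or older (−40%): $163,000 × 0.6 = $97,800.
Three or more prior convictions of any kind (+30%): $97,800 × 1.3 = $127,140.
Offense was committed for financial gain (+75%): $127,140 × 1.75 = $222,495.
$222,495 is within the $575,000 maximum.
$222,495 is at or above the $3,000 minimum.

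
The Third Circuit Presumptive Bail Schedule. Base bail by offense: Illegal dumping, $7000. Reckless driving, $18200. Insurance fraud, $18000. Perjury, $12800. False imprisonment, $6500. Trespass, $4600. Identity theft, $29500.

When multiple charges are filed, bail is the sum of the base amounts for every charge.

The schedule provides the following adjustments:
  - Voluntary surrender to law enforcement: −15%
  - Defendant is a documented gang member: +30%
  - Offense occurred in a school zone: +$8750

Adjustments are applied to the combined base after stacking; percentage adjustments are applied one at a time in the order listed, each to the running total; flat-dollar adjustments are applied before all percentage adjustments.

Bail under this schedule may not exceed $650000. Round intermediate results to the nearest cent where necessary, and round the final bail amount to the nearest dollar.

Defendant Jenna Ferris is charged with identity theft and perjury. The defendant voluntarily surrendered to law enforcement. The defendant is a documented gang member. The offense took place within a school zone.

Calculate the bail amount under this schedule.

Base amounts from the schedule: identity theft $29500; perjury $12800.
Stacking rule: sum of all bases. $29500 + $12800 = $42300.
Offense occurred in a school zone (+$8750 flat): $42300 + $8750 = $51050.
Voluntary surrender to law enforcement (−15%): $51050 × 0.85 = $43392.50.
Defendant is a documented gang member (+30%): $43392.50 × 1.3 = $56410.25.
$56410.25 is within the $650000 maximum.
Rounded to the nearest dollar: $56410.

$56410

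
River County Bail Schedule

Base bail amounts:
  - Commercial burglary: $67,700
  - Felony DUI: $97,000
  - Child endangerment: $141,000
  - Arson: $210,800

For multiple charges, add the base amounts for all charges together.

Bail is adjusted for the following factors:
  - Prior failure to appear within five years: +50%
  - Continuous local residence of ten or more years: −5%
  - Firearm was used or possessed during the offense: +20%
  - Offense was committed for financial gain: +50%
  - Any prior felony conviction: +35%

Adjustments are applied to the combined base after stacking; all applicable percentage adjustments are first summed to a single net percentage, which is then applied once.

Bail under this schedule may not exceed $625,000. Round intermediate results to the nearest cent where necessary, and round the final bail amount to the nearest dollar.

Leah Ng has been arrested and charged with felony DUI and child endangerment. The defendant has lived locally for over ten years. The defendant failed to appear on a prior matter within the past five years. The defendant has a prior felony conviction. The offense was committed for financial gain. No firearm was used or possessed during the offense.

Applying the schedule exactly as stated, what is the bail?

$547,400

Base amounts from the schedule: felony DUI $97,000; child endangerment $141,000.
Stacking rule: sum of all bases. $97,000 + $141,000 = $238,000.
Net percentage adjustment: +50% −5% +50% +35% = +130%. $238,000 × 2.3 = $547,400.
$547,400 is within the $625,000 maximum.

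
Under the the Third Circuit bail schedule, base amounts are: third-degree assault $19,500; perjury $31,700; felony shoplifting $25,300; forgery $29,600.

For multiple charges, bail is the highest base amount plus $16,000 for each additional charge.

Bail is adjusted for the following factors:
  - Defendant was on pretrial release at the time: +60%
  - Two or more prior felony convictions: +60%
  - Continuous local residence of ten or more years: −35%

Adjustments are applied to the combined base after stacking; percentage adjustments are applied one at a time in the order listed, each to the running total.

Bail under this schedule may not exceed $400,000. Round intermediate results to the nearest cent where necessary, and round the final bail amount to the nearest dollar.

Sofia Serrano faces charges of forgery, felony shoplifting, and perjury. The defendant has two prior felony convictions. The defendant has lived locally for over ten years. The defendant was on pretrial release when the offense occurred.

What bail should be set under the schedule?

$105,997

Base amounts from the schedule: forgery $29,600; felony shoplifting $25,300; perjury $31,700.
Stacking rule: highest base plus $16,000 per additional charge. Highest is perjury at $31,700; 2 additional charges → +$32,000. Combined base = $63,700.
Defendant was on pretrial release at the time (+60%): $63,700 × 1.6 = $101,920.
Two or more prior felony convictions (+60%): $101,920 × 1.6 = $163,072.
Continuous local residence of ten or more years (−35%): $163,072 × 0.65 = $105,996.80.
$105,996.80 is within the $400,000 maximum.
Rounded to the nearest dollar: $105,997.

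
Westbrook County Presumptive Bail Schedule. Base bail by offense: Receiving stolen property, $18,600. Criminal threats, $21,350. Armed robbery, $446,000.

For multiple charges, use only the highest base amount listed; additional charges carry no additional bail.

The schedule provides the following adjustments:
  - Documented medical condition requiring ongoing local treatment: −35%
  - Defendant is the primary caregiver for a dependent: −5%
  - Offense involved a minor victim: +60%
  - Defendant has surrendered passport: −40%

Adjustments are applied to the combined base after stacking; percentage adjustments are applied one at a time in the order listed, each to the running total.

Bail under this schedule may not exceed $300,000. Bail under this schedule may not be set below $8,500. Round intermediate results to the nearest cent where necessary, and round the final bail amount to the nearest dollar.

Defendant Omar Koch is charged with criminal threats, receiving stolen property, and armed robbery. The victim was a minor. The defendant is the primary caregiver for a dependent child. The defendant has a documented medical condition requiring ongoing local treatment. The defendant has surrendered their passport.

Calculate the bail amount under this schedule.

Base amounts from the schedule: criminal threats $21,350; receiving stolen property $18,600; armed robbery $446,000.
Stacking rule: use the highest base only. Highest is armed robbery at $446,000. Combined base = $446,000.
Documented medical condition requiring ongoing local treatment (−35%): $446,000 × 0.65 = $289,900.
Defendant is the primary caregiver for a dependent (−5%): $289,900 × 0.95 = $275,405.
Offense involved a minor victim (+60%): $275,405 × 1.6 = $440,648.
Defendant has surrendered passport (−40%): $440,648 × 0.6 = $264,388.80.
$264,388.80 is within the $300,000 maximum.
$264,388.80 is at or above the $8,500 minimum.
Rounded to the nearest dollar: $264,389.

$264,389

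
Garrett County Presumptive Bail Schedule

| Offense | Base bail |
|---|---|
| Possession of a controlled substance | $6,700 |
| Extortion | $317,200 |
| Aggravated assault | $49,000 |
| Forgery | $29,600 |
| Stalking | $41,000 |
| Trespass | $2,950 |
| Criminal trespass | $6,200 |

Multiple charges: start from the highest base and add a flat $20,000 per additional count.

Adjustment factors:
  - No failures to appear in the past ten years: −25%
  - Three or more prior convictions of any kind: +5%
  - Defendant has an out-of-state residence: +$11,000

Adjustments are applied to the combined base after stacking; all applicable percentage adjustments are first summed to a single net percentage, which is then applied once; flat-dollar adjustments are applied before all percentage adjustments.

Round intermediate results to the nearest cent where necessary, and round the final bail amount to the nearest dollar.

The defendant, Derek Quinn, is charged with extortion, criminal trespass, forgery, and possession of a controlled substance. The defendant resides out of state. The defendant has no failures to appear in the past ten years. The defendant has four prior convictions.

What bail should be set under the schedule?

Base amounts from the schedule: extortion $317,200; criminal trespass $6,200; forgery $29,600; possession of a controlled substance $6,700.
Stacking rule: highest base plus $20,000 per additional charge. Highest is extortion at $317,200; 3 additional charges → +$60,000. Combined base = $377,200.
Defendant has an out-of-state residence (+$11,000 flat): $377,200 + $11,000 = $388,200.
Net percentage adjustment: −25% +5% = −20%. $388,200 × 0.8 = $310,560.

$310,560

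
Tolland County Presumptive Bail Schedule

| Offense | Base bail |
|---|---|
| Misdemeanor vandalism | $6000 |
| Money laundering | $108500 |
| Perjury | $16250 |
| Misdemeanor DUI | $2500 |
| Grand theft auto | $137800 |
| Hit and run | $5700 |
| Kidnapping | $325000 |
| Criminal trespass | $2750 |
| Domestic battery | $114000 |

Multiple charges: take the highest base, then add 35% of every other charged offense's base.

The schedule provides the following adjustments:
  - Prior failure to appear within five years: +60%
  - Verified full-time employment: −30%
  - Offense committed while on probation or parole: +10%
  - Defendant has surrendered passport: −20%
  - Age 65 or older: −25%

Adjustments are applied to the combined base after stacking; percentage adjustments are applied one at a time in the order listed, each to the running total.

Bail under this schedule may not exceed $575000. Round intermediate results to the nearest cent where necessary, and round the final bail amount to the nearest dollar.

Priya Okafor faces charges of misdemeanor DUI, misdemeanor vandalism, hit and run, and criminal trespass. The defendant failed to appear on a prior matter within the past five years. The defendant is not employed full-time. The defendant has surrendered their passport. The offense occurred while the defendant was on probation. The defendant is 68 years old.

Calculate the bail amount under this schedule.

$10383

Base amounts from the schedule: misdemeanor DUI $2500; misdemeanor vandalism $6000; hit and run $5700; criminal trespass $2750.
Stacking rule: highest base plus 35% of each additional charge. Highest is misdemeanor vandalism at $6000. Additional: $2500 × 35% = $875; $5700 × 35% = $1995; $2750 × 35% = $962.50. Combined base = $6000 + $3832.50 = $9832.50.
Prior failure to appear within five years (+60%): $9832.50 × 1.6 = $15732.
Offense committed while on probation or parole (+10%): $15732 × 1.1 = $17305.20.
Defendant has surrendered passport (−20%): $17305.20 × 0.8 = $13844.16.
Age 65 or older (−25%): $13844.16 × 0.75 = $10383.12.
$10383.12 is within the $575000 maximum.
Rounded to the nearest dollar: $10383.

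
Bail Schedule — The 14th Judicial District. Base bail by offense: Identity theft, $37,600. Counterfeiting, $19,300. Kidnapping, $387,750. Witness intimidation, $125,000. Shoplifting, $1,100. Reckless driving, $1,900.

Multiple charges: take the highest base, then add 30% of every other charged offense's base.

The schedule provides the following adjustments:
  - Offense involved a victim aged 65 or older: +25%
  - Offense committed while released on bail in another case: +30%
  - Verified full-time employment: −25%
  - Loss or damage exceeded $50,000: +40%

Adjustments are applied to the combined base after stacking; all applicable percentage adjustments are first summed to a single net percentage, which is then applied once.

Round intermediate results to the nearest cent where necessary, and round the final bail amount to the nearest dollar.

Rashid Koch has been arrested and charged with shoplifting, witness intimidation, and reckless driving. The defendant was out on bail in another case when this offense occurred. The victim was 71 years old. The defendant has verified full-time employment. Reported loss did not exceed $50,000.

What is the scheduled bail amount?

$163,670

Base amounts from the schedule: shoplifting $1,100; witness intimidation $125,000; reckless driving $1,900.
Stacking rule: highest base plus 30% of each additional charge. Highest is witness intimidation at $125,000. Additional: $1,100 × 30% = $330; $1,900 × 30% = $570. Combined base = $125,000 + $900 = $125,900.
Net percentage adjustment: +25% +30% −25% = +30%. $125,900 × 1.3 = $163,670.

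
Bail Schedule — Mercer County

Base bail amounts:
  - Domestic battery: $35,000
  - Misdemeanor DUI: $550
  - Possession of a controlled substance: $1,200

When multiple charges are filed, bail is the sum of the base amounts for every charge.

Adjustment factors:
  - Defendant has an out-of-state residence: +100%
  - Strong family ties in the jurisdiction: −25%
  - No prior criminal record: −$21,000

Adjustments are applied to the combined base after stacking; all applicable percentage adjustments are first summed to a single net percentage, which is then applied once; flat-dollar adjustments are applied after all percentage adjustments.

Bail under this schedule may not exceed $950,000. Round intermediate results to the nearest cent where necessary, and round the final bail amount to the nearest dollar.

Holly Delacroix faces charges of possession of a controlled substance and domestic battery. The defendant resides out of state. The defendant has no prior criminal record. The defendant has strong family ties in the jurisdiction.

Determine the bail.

$42,350

Base amounts from the schedule: possession of a controlled substance $1,200; domestic battery $35,000.
Stacking rule: sum of all bases. $1,200 + $35,000 = $36,200.
Net percentage adjustment: +100% −25% = +75%. $36,200 × 1.75 = $63,350.
No prior criminal record (−$21,000 flat): $63,350 − $21,000 = $42,350.
$42,350 is within the $950,000 maximum.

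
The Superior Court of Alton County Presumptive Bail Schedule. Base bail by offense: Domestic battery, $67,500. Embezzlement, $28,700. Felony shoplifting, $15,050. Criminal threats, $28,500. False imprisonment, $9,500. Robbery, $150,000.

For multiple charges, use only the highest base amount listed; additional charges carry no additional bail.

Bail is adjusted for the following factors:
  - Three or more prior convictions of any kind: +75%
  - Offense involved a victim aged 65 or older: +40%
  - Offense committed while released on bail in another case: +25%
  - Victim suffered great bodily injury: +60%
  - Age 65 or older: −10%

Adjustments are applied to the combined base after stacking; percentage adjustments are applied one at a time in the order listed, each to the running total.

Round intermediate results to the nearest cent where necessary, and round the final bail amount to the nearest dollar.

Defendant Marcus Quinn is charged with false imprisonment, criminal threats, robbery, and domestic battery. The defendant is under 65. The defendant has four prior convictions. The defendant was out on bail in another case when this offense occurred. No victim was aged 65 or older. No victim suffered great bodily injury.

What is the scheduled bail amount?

$328,125

Base amounts from the schedule: false imprisonment $9,500; criminal threats $28,500; robbery $150,000; domestic battery $67,500.
Stacking rule: use the highest base only. Highest is robbery at $150,000. Combined base = $150,000.
Three or more prior convictions of any kind (+75%): $150,000 × 1.75 = $262,500.
Offense committed while released on bail in another case (+25%): $262,500 × 1.25 = $328,125.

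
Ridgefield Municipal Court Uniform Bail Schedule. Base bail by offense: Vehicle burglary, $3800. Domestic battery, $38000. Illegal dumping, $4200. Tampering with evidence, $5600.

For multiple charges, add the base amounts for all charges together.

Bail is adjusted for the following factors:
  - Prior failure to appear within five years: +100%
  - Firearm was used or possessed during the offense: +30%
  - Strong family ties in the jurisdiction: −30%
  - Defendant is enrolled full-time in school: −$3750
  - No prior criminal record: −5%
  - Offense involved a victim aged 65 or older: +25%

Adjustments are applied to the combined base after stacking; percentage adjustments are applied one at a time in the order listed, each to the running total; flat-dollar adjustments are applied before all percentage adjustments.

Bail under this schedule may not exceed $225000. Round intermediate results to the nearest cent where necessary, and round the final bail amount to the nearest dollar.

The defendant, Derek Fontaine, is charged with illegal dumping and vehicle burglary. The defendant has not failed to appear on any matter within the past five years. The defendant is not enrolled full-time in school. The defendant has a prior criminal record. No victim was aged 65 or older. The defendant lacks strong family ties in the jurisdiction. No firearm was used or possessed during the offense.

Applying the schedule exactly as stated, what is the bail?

$8000

Base amounts from the schedule: illegal dumping $4200; vehicle burglary $3800.
Stacking rule: sum of all bases. $4200 + $3800 = $8000.
No adjustment factors apply to this defendant.
$8000 is within the $225000 maximum.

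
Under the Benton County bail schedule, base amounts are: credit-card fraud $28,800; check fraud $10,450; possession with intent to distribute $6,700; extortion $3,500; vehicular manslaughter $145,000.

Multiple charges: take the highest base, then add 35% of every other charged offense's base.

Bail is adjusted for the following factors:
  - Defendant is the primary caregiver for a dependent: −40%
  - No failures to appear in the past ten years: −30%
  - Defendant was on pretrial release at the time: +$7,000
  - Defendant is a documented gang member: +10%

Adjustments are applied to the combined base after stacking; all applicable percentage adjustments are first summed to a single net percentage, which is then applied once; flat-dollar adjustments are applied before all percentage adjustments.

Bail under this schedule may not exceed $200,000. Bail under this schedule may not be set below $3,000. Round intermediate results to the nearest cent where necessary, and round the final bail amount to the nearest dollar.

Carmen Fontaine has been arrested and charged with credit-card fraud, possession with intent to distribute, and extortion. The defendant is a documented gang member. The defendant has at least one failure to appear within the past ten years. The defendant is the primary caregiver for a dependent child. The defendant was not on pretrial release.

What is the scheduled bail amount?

$22,659

Base amounts from the schedule: credit-card fraud $28,800; possession with intent to distribute $6,700; extortion $3,500.
Stacking rule: highest base plus 35% of each additional charge. Highest is credit-card fraud at $28,800. Additional: $6,700 × 35% = $2,345; $3,500 × 35% = $1,225. Combined base = $28,800 + $3,570 = $32,370.
Net percentage adjustment: −40% +10% = −30%. $32,370 × 0.7 = $22,659.
$22,659 is within the $200,000 maximum.
$22,659 is at or above the $3,000 minimum.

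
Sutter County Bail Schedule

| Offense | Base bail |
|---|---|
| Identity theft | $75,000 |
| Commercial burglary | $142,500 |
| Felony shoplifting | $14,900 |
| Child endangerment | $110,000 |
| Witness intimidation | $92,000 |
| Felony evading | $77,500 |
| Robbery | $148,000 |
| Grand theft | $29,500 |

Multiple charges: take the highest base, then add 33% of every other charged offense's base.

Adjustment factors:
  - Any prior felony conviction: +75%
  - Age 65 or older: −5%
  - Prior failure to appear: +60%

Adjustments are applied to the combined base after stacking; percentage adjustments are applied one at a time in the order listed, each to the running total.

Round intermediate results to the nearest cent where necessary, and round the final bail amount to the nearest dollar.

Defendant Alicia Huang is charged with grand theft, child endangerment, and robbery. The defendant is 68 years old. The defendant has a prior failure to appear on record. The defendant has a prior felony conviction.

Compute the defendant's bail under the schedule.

$516,133

Base amounts from the schedule: grand theft $29,500; child endangerment $110,000; robbery $148,000.
Stacking rule: highest base plus 33% of each additional charge. Highest is robbery at $148,000. Additional: $29,500 × 33% = $9,735; $110,000 × 33% = $36,300. Combined base = $148,000 + $46,035 = $194,035.
Any prior felony conviction (+75%): $194,035 × 1.75 = $339,561.25.
Age 65 or older (−5%): $339,561.25 × 0.95 = $322,583.19.
Prior failure to appear (+60%): $322,583.19 × 1.6 = $516,133.10.
Rounded to the nearest dollar: $516,133.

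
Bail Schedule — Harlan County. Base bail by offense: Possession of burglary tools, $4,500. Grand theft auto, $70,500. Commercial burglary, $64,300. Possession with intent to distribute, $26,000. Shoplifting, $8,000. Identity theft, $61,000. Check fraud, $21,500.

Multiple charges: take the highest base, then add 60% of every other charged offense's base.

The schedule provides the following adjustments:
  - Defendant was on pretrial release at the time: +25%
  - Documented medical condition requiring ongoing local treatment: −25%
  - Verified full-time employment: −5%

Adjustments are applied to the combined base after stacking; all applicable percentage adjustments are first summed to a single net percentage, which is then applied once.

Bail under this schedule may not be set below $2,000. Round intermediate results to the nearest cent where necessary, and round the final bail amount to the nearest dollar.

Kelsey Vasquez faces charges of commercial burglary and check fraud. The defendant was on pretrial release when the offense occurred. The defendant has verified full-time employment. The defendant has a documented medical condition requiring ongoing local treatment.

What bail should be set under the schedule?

Base amounts from the schedule: commercial burglary $64,300; check fraud $21,500.
Stacking rule: highest base plus 60% of each additional charge. Highest is commercial burglary at $64,300. Additional: $21,500 × 60% = $12,900. Combined base = $64,300 + $12,900 = $77,200.
Net percentage adjustment: +25% −25% −5% = −5%. $77,200 × 0.95 = $73,340.
$73,340 is at or above the $2,000 minimum.

$73,340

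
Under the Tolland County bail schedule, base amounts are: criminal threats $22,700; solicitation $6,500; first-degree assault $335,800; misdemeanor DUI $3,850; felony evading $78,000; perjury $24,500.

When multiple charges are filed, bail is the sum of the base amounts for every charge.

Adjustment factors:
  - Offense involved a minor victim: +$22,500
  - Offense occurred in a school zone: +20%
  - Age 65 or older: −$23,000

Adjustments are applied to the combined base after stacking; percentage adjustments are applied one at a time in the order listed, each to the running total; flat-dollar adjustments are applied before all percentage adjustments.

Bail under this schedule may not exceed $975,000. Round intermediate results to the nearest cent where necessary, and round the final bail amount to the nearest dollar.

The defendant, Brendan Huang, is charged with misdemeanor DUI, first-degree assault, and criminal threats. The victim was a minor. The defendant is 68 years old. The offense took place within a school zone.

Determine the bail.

$434,220

Base amounts from the schedule: misdemeanor DUI $3,850; first-degree assault $335,800; criminal threats $22,700.
Stacking rule: sum of all bases. $3,850 + $335,800 + $22,700 = $362,350.
Offense involved a minor victim (+$22,500 flat): $362,350 + $22,500 = $384,850.
Age 65 or older (−$23,000 flat): $384,850 − $23,000 = $361,850.
Offense occurred in a school zone (+20%): $361,850 × 1.2 = $434,220.
$434,220 is within the $975,000 maximum.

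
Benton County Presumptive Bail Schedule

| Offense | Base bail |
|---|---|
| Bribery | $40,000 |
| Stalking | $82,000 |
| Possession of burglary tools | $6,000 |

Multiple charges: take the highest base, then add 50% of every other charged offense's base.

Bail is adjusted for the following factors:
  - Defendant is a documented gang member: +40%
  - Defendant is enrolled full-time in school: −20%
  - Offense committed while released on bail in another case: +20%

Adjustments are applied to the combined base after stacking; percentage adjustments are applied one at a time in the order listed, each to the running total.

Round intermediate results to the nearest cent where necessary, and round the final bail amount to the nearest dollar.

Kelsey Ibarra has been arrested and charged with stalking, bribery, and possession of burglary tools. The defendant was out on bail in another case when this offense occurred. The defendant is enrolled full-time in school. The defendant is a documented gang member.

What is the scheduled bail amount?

Base amounts from the schedule: stalking $82,000; bribery $40,000; possession of burglary tools $6,000.
Stacking rule: highest base plus 50% of each additional charge. Highest is stalking at $82,000. Additional: $40,000 × 50% = $20,000; $6,000 × 50% = $3,000. Combined base = $82,000 + $23,000 = $105,000.
Defendant is a documented gang member (+40%): $105,000 × 1.4 = $147,000.
Defendant is enrolled full-time in school (−20%): $147,000 × 0.8 = $117,600.
Offense committed while released on bail in another case (+20%): $117,600 × 1.2 = $141,120.

$141,120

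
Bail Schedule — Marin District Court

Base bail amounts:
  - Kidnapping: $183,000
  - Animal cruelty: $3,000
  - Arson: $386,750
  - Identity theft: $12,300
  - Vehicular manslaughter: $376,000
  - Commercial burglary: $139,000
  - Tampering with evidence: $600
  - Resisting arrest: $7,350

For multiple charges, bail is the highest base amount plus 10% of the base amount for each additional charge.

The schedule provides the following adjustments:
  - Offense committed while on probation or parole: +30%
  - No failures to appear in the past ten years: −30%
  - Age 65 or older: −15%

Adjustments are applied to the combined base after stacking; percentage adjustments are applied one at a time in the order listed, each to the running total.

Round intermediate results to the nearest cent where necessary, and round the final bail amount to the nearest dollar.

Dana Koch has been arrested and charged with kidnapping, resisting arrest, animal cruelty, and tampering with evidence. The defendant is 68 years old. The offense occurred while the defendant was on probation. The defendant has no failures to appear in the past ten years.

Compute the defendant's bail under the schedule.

Base amounts from the schedule: kidnapping $183,000; resisting arrest $7,350; animal cruelty $3,000; tampering with evidence $600.
Stacking rule: highest base plus 10% of each additional charge. Highest is kidnapping at $183,000. Additional: $7,350 × 10% = $735; $3,000 × 10% = $300; $600 × 10% = $60. Combined base = $183,000 + $1,095 = $184,095.
Offense committed while on probation or parole (+30%): $184,095 × 1.3 = $239,323.50.
No failures to appear in the past ten years (−30%): $239,323.50 × 0.7 = $167,526.45.
Age 65 or older (−15%): $167,526.45 × 0.85 = $142,397.48.
Rounded to the nearest dollar: $142,397.

$142,397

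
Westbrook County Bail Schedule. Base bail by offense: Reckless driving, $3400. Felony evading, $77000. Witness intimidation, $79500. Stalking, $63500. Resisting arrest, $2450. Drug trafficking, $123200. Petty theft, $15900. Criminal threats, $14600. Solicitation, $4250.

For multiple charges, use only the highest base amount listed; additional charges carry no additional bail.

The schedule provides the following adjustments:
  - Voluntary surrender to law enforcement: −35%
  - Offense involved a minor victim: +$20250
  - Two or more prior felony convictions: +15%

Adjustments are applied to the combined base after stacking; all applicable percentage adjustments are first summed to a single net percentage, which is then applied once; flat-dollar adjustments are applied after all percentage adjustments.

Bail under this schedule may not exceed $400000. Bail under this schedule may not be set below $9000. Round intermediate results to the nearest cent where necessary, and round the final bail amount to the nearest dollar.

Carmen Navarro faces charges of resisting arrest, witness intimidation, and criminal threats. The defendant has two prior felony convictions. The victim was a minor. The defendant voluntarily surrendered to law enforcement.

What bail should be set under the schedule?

Base amounts from the schedule: resisting arrest $2450; witness intimidation $79500; criminal threats $14600.
Stacking rule: use the highest base only. Highest is witness intimidation at $79500. Combined base = $79500.
Net percentage adjustment: −35% +15% = −20%. $79500 × 0.8 = $63600.
Offense involved a minor victim (+$20250 flat): $63600 + $20250 = $83850.
$83850 is within the $400000 maximum.
$83850 is at or above the $9000 minimum.

$83850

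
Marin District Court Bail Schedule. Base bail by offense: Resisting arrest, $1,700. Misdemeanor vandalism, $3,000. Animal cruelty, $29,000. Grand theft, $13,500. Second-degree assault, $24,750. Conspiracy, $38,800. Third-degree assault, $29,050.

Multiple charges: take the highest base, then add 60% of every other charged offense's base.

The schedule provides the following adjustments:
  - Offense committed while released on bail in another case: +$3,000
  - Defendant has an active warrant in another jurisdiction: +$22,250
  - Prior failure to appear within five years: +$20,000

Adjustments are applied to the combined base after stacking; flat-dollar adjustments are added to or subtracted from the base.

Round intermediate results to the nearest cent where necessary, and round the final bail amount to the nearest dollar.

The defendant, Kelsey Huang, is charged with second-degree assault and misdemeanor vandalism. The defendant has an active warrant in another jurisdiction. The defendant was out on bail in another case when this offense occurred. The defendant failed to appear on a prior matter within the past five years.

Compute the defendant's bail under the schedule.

$71,800

Base amounts from the schedule: second-degree assault $24,750; misdemeanor vandalism $3,000.
Stacking rule: highest base plus 60% of each additional charge. Highest is second-degree assault at $24,750. Additional: $3,000 × 60% = $1,800. Combined base = $24,750 + $1,800 = $26,550.
Offense committed while released on bail in another case (+$3,000 flat): $26,550 + $3,000 = $29,550.
Defendant has an active warrant in another jurisdiction (+$22,250 flat): $29,550 + $22,250 = $51,800.
Prior failure to appear within five years (+$20,000 flat): $51,800 + $20,000 = $71,800.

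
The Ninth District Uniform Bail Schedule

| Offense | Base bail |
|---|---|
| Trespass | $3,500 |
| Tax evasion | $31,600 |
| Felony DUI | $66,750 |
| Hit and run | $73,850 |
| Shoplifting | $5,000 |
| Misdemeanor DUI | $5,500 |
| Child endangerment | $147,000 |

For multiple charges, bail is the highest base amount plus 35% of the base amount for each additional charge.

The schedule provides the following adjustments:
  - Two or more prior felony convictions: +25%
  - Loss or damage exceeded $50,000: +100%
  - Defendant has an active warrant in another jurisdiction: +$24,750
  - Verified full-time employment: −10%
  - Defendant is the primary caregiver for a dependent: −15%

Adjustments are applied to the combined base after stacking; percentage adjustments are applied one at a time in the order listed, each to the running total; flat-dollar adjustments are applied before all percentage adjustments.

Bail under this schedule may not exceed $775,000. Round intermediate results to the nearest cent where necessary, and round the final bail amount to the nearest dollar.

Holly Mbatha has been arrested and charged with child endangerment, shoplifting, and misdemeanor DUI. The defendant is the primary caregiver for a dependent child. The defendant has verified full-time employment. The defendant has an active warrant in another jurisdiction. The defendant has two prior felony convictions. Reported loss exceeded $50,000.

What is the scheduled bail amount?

$335,500

Base amounts from the schedule: child endangerment $147,000; shoplifting $5,000; misdemeanor DUI $5,500.
Stacking rule: highest base plus 35% of each additional charge. Highest is child endangerment at $147,000. Additional: $5,000 × 35% = $1,750; $5,500 × 35% = $1,925. Combined base = $147,000 + $3,675 = $150,675.
Defendant has an active warrant in another jurisdiction (+$24,750 flat): $150,675 + $24,750 = $175,425.
Two or more prior felony convictions (+25%): $175,425 × 1.25 = $219,281.25.
Loss or damage exceeded $50,000 (+100%): $219,281.25 × 2 = $438,562.50.
Verified full-time employment (−10%): $438,562.50 × 0.9 = $394,706.25.
Defendant is the primary caregiver for a dependent (−15%): $394,706.25 × 0.85 = $335,500.31.
$335,500.31 is within the $775,000 maximum.
Rounded to the nearest dollar: $335,500.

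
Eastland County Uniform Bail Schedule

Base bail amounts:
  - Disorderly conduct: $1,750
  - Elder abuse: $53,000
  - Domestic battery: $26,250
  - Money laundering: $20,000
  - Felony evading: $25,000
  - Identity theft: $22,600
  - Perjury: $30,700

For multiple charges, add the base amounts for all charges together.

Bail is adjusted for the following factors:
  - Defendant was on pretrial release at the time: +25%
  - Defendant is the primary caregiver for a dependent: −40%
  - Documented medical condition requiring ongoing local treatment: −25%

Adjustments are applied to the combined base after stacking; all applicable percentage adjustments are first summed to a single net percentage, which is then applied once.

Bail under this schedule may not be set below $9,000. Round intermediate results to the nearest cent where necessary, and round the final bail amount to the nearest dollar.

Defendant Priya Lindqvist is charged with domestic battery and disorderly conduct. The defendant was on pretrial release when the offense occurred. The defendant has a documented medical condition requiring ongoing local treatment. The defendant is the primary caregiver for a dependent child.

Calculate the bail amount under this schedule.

$16,800

Base amounts from the schedule: domestic battery $26,250; disorderly conduct $1,750.
Stacking rule: sum of all bases. $26,250 + $1,750 = $28,000.
Net percentage adjustment: +25% −40% −25% = −40%. $28,000 × 0.6 = $16,800.
$16,800 is at or above the $9,000 minimum.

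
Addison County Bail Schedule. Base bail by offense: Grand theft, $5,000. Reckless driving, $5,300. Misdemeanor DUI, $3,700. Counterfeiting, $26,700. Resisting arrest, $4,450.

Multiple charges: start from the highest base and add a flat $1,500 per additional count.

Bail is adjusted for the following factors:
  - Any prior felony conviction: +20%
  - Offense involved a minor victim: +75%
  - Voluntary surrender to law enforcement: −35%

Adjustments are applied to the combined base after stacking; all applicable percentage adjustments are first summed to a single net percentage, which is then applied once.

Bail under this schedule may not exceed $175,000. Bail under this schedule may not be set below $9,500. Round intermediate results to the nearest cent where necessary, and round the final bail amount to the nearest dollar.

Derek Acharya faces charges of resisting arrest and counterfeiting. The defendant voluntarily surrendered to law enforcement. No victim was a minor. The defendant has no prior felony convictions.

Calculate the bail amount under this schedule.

$18,330

Base amounts from the schedule: resisting arrest $4,450; counterfeiting $26,700.
Stacking rule: highest base plus $1,500 per additional charge. Highest is counterfeiting at $26,700; 1 additional charge → +$1,500. Combined base = $28,200.
Voluntary surrender to law enforcement (−35%): $28,200 × 0.65 = $18,330.
$18,330 is within the $175,000 maximum.
$18,330 is at or above the $9,500 minimum.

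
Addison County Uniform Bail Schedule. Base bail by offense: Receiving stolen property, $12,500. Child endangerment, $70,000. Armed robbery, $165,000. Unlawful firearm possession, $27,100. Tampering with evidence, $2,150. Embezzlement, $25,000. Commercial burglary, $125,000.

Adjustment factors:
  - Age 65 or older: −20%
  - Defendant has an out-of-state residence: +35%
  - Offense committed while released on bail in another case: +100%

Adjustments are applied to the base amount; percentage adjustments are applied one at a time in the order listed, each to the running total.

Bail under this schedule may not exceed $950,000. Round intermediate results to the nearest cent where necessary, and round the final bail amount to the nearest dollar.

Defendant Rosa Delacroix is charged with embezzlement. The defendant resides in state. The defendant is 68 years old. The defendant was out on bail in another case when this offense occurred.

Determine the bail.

$40,000

Base amounts from the schedule: embezzlement $25,000.
Single charge. Combined base = $25,000.
Age 65 or older (−20%): $25,000 × 0.8 = $20,000.
Offense committed while released on bail in another case (+100%): $20,000 × 2 = $40,000.
$40,000 is within the $950,000 maximum.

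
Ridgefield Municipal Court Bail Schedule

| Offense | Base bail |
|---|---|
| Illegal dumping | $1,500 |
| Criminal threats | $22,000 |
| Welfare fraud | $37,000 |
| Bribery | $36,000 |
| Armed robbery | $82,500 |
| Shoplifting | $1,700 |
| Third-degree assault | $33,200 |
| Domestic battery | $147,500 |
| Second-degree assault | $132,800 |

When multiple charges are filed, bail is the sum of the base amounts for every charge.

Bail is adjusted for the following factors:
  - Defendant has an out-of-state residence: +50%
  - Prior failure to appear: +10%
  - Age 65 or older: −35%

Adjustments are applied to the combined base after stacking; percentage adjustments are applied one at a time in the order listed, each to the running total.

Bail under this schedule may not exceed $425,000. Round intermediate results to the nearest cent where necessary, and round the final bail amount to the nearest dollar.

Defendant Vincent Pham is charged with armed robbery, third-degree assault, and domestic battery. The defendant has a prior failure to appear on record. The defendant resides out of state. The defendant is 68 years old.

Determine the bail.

Base amounts from the schedule: armed robbery $82,500; third-degree assault $33,200; domestic battery $147,500.
Stacking rule: sum of all bases. $82,500 + $33,200 + $147,500 = $263,200.
Defendant has an out-of-state residence (+50%): $263,200 × 1.5 = $394,800.
Prior failure to appear (+10%): $394,800 × 1.1 = $434,280.
Age 65 or older (−35%): $434,280 × 0.65 = $282,282.
$282,282 is within the $425,000 maximum.

$282,282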